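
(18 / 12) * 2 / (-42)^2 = 1 / 588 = 0.00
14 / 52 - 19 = -487 / 26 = -18.73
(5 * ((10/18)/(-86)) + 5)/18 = 3845/13932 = 0.28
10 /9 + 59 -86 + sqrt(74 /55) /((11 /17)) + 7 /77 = -2554 /99 + 17*sqrt(4070) /605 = -24.01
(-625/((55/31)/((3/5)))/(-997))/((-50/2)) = -93/10967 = -0.01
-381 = -381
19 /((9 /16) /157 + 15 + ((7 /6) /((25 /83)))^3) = 0.26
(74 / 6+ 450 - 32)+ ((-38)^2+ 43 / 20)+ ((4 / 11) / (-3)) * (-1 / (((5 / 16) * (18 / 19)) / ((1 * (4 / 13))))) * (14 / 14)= 144911771 / 77220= 1876.61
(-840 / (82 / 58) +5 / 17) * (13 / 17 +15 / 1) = -9361.91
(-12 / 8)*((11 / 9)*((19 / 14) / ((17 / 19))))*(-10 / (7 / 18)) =59565 / 833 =71.51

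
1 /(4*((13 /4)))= 1 /13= 0.08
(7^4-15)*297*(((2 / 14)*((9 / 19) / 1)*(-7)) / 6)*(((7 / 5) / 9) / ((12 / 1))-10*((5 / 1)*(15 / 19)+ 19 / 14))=149947426761 / 50540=2966905.95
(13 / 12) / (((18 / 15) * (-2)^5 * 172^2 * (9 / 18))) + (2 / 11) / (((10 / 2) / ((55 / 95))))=68155361 / 3237672960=0.02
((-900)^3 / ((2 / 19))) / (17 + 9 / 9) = -384750000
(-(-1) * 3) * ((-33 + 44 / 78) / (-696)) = 1265 / 9048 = 0.14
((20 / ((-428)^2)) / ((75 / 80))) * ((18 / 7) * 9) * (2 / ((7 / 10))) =4320 / 561001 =0.01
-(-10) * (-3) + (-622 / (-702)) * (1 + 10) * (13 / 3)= 12.23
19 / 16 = 1.19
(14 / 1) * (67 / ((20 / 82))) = 19229 / 5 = 3845.80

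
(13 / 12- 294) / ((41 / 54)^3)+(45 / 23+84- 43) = -992754142 / 1585183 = -626.27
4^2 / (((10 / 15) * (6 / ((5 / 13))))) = 20 / 13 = 1.54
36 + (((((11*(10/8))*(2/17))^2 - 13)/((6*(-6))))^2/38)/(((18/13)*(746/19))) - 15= 108527454302797/5167964104704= 21.00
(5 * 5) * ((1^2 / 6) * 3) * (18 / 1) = 225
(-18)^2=324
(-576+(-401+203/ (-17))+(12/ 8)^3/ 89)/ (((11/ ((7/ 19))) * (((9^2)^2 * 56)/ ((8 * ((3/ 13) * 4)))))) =-102305/ 153681462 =-0.00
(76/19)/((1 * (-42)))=-2/21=-0.10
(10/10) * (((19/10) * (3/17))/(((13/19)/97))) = 105051/2210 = 47.53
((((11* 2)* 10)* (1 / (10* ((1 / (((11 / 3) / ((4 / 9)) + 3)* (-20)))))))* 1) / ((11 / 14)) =-6300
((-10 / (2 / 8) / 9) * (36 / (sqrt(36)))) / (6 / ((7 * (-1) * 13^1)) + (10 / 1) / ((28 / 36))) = -1820 / 873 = -2.08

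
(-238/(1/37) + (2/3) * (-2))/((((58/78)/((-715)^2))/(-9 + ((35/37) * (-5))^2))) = -3214157329926400/39701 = -80959102539.64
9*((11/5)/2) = 99/10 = 9.90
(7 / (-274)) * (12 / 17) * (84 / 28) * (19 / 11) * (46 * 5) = -550620 / 25619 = -21.49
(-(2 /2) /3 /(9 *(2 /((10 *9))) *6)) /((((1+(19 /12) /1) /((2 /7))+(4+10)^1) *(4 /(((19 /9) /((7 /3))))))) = -95 /34839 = -0.00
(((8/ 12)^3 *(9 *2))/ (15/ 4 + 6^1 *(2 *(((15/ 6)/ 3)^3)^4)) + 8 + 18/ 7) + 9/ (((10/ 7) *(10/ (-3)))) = 179848841551/ 18487702100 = 9.73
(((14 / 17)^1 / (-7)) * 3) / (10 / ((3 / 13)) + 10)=-9 / 1360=-0.01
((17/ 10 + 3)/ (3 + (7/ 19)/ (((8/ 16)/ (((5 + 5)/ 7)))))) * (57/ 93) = 16967/ 23870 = 0.71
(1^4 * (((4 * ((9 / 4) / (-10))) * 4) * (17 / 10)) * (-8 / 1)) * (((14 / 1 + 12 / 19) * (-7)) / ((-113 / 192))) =457325568 / 53675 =8520.27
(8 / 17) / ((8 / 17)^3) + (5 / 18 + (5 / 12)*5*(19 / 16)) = 2093 / 288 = 7.27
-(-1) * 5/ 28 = 5/ 28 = 0.18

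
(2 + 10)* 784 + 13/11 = 103501/11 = 9409.18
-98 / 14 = -7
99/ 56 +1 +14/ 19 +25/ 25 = 4793/ 1064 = 4.50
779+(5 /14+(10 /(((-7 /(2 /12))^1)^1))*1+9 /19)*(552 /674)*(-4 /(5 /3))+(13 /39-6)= 519140312 /672315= 772.17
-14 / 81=-0.17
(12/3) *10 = 40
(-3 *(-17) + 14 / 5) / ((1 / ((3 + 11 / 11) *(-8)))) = -8608 / 5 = -1721.60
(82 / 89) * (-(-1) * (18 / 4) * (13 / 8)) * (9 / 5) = 12.13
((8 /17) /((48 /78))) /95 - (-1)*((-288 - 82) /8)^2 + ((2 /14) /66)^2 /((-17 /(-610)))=2949453894263 /1378848240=2139.07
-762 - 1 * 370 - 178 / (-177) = -200186 / 177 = -1130.99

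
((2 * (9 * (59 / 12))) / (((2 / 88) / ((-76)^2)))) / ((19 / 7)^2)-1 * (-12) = 3052908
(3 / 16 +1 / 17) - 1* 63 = -17069 / 272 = -62.75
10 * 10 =100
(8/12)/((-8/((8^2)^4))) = -4194304/3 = -1398101.33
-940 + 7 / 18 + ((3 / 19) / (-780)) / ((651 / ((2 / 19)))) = -43059694634 / 45827145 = -939.61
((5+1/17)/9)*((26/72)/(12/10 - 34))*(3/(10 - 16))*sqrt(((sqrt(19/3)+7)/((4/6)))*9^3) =2795*sqrt(2*sqrt(57)+42)/66912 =0.32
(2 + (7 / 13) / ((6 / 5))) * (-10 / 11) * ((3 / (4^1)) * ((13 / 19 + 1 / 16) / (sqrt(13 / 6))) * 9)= -1951065 * sqrt(78) / 2260544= -7.62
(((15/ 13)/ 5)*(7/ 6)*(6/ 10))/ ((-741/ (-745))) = 1043/ 6422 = 0.16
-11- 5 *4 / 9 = -119 / 9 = -13.22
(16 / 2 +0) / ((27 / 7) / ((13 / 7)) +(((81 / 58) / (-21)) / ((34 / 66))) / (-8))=5742464 / 1502415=3.82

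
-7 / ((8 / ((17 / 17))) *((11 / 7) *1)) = -49 / 88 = -0.56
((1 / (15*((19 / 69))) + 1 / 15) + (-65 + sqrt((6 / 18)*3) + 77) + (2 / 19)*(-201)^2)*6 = 2431646 / 95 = 25596.27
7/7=1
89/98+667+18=67219/98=685.91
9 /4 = 2.25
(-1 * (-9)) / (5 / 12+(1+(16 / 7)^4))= 259308 / 827249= 0.31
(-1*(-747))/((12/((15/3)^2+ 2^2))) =7221/4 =1805.25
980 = 980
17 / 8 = 2.12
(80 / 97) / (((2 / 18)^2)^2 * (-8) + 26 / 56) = 14696640 / 8251693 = 1.78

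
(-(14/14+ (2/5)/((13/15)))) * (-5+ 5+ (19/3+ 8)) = -817/39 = -20.95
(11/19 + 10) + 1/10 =2029/190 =10.68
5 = 5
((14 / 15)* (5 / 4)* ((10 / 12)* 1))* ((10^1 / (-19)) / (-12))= 175 / 4104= 0.04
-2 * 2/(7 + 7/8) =-32/63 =-0.51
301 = 301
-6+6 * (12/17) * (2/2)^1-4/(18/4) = -406/153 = -2.65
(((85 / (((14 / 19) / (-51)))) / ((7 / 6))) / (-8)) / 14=247095 / 5488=45.02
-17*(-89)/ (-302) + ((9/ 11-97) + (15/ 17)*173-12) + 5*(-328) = -90389161/ 56474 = -1600.54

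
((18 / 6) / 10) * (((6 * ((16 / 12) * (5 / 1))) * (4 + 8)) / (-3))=-48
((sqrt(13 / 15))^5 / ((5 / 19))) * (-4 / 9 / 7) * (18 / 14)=-12844 * sqrt(195) / 826875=-0.22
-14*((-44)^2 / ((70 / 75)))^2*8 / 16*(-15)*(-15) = -47436840000 / 7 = -6776691428.57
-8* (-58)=464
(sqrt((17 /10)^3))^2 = 4913 /1000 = 4.91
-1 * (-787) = 787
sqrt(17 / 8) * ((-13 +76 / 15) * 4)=-119 * sqrt(34) / 15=-46.26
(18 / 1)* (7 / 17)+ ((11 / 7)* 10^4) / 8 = 234632 / 119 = 1971.70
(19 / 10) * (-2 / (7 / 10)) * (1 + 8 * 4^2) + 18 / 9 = -4888 / 7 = -698.29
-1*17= -17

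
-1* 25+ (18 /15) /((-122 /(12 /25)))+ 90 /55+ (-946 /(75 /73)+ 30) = -230020903 /251625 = -914.14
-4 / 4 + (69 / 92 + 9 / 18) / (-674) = -2701 / 2696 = -1.00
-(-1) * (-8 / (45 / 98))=-784 / 45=-17.42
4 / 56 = 1 / 14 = 0.07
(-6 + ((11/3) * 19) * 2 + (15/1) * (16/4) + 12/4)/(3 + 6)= 589/27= 21.81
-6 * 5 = -30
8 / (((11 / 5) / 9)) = 360 / 11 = 32.73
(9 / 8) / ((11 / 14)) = 63 / 44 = 1.43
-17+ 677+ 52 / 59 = 38992 / 59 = 660.88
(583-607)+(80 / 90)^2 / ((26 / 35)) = -24152 / 1053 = -22.94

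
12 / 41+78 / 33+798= 361096 / 451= 800.66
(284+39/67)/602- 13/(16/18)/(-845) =5138923/10486840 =0.49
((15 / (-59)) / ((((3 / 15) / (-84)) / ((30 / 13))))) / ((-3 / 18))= -1134000 / 767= -1478.49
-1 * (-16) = 16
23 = 23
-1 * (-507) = 507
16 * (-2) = -32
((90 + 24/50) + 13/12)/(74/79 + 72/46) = 49911173/1363800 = 36.60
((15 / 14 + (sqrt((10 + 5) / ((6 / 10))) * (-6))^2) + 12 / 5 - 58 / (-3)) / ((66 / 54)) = 581367 / 770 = 755.02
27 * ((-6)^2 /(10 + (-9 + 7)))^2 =2187 /4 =546.75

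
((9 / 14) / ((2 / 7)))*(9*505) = 40905 / 4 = 10226.25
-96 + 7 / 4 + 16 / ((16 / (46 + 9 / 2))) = -175 / 4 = -43.75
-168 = -168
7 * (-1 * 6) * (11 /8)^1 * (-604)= 34881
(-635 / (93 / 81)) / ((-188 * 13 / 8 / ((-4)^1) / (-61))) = 8366760 / 18941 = 441.73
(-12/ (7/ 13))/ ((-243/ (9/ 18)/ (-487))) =-12662/ 567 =-22.33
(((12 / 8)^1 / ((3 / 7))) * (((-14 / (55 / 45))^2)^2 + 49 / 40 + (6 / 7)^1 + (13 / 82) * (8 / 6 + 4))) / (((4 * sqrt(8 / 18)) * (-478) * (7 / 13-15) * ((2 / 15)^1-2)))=-338597526806331 / 193334047993856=-1.75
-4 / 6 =-2 / 3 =-0.67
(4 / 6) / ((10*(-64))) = -1 / 960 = -0.00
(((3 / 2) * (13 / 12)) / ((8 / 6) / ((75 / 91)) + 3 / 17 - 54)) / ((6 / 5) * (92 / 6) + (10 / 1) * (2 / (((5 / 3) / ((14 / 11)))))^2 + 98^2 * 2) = -10027875 / 6201524201888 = -0.00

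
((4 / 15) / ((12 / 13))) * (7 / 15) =91 / 675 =0.13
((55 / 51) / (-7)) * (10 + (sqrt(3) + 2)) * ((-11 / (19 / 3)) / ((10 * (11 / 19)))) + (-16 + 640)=11 * sqrt(3) / 238 + 74322 / 119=624.63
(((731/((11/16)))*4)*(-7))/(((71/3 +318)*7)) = -140352/11275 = -12.45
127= 127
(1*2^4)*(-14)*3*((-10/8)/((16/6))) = 315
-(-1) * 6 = 6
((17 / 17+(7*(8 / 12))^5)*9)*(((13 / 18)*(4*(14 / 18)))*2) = 195856388 / 2187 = 89554.82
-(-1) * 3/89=0.03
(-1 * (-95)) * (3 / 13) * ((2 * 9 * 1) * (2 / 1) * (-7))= -71820 / 13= -5524.62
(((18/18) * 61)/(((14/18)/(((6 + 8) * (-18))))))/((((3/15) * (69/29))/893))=-853047180/23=-37089007.83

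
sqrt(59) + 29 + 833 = 869.68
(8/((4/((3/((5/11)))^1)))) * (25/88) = 15/4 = 3.75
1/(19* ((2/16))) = 8/19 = 0.42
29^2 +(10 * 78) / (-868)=182302 / 217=840.10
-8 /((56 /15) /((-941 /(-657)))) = -4705 /1533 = -3.07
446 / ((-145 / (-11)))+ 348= 55366 / 145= 381.83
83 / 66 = 1.26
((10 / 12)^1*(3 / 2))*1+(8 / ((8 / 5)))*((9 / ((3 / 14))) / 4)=215 / 4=53.75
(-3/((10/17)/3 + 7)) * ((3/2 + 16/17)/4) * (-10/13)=0.20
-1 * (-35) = 35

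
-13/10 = -1.30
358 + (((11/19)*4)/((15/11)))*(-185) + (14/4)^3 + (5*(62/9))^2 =15674645/12312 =1273.12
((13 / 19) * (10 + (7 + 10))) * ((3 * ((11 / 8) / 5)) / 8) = 11583 / 6080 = 1.91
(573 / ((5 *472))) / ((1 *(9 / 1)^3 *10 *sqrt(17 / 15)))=0.00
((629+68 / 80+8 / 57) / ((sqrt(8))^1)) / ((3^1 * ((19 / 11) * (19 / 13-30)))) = -102701027 * sqrt(2) / 96430320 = -1.51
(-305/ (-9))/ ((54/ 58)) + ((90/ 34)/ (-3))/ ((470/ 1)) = 14133581/ 388314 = 36.40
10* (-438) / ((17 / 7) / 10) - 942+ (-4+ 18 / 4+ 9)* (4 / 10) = -1612747 / 85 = -18973.49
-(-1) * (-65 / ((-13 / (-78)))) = -390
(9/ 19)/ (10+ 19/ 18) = 162/ 3781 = 0.04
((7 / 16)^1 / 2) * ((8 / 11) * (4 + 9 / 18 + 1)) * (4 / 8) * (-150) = -525 / 8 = -65.62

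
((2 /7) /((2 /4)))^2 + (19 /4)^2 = 17945 /784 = 22.89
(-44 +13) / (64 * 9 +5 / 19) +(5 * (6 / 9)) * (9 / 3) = 108901 / 10949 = 9.95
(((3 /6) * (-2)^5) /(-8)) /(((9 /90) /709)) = 14180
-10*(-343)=3430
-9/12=-3/4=-0.75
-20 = -20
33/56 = 0.59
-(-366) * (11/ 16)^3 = 243573/ 2048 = 118.93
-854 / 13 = -65.69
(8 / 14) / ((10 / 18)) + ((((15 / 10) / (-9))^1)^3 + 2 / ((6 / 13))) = 40501 / 7560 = 5.36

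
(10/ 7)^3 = 1000/ 343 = 2.92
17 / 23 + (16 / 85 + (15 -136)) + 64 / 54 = -6275474 / 52785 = -118.89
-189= -189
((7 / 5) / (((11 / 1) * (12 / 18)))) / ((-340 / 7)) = -147 / 37400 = -0.00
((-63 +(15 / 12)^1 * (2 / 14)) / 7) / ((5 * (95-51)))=-1759 / 43120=-0.04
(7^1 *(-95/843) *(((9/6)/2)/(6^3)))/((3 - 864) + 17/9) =665/208578432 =0.00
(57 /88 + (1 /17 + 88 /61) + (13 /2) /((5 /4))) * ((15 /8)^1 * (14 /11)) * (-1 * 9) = -633770109 /4015264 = -157.84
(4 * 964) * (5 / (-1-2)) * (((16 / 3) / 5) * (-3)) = 61696 / 3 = 20565.33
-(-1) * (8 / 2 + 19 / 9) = 55 / 9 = 6.11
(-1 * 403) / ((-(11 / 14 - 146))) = -5642 / 2033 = -2.78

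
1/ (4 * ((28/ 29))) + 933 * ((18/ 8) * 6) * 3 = 4232117/ 112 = 37786.76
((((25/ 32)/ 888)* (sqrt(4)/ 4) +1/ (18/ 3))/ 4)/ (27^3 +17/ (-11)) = 104467/ 49215602688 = 0.00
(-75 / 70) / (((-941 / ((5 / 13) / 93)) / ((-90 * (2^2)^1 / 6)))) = -750 / 2654561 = -0.00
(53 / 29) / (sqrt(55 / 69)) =53 * sqrt(3795) / 1595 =2.05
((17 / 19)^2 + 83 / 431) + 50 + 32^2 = 167259256 / 155591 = 1074.99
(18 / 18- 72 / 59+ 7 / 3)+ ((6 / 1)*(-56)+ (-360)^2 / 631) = -14351638 / 111687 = -128.50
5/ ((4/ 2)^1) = 5/ 2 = 2.50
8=8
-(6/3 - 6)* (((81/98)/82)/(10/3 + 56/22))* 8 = 10692/194873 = 0.05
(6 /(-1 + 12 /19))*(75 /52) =-4275 /182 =-23.49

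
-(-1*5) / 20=1 / 4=0.25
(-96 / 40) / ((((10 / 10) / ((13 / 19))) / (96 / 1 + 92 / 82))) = -621192 / 3895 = -159.48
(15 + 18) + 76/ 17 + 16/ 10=3321/ 85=39.07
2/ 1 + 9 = 11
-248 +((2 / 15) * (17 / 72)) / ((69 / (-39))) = -3080381 / 12420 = -248.02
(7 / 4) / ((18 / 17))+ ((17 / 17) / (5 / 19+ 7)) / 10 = 13799 / 8280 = 1.67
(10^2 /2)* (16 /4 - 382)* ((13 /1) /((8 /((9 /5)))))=-110565 /2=-55282.50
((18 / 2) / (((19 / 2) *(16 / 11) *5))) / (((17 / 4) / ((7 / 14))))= 99 / 6460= 0.02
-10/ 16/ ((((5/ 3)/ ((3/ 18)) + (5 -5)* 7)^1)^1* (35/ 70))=-1/ 8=-0.12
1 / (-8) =-1 / 8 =-0.12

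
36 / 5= 7.20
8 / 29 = 0.28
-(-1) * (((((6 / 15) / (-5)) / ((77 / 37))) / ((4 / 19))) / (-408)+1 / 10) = 157783 / 1570800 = 0.10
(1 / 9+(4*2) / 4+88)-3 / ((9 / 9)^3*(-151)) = 122488 / 1359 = 90.13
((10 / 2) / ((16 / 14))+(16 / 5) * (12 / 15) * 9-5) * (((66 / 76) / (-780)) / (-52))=49313 / 102752000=0.00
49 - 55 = -6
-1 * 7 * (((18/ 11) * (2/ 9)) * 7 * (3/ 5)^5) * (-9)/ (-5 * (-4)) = 107163/ 171875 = 0.62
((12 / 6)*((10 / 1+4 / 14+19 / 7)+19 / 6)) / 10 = 97 / 30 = 3.23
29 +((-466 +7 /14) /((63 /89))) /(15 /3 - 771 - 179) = 72161 /2430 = 29.70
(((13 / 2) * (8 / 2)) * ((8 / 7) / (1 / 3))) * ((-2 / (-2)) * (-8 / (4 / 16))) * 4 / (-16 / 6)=29952 / 7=4278.86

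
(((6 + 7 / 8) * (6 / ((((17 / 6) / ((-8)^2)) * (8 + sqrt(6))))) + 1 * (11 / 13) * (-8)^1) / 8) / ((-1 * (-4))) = 97537 / 25636- 495 * sqrt(6) / 986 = 2.57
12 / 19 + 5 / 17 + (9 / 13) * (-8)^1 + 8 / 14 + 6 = 57571 / 29393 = 1.96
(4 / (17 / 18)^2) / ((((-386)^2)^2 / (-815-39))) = -0.00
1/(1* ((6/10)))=5/3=1.67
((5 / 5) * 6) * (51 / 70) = 153 / 35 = 4.37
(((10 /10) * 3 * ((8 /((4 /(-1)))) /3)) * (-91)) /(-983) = -182 /983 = -0.19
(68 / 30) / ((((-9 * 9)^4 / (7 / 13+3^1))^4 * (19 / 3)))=152233504 / 9316597141180572662059718644700690895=0.00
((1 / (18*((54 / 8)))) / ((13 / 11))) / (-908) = -11 / 1434186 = -0.00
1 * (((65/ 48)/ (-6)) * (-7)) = 455/ 288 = 1.58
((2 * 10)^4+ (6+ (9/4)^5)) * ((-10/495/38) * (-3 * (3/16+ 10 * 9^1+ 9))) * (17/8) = 1473999400649/27394048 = 53807.29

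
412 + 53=465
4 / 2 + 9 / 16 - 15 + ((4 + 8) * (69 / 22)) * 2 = 11059 / 176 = 62.84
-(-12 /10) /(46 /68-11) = -68 /585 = -0.12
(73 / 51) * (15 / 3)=365 / 51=7.16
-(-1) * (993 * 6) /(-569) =-5958 /569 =-10.47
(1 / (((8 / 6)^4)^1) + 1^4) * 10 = 13.16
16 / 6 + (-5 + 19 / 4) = 29 / 12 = 2.42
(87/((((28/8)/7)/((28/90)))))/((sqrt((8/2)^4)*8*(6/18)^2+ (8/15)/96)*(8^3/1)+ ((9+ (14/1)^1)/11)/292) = 7824432/1052920331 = 0.01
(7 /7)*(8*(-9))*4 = -288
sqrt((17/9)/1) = sqrt(17)/3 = 1.37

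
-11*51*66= -37026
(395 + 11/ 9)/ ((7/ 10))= 35660/ 63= 566.03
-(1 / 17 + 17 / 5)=-294 / 85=-3.46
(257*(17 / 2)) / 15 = 4369 / 30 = 145.63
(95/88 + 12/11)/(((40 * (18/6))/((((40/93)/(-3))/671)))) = -191/49423176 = -0.00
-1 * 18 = -18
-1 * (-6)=6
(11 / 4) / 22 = 1 / 8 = 0.12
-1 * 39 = -39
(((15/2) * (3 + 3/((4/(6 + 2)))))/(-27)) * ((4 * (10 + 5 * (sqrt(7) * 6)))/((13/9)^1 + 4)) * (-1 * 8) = 7200/49 + 21600 * sqrt(7)/49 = 1313.23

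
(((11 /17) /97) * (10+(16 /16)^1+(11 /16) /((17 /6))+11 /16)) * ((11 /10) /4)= 78529 /3588224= 0.02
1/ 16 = 0.06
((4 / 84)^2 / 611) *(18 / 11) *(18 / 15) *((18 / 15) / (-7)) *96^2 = -663552 / 57632575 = -0.01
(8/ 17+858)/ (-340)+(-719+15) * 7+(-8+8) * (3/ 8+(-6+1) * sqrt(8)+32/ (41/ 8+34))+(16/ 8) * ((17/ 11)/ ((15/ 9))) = -156682431/ 31790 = -4928.67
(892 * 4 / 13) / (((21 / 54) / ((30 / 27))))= 71360 / 91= 784.18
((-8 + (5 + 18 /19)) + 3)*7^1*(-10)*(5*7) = -44100 /19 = -2321.05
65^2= 4225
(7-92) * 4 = -340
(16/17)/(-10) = -8/85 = -0.09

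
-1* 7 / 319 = -7 / 319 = -0.02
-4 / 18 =-2 / 9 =-0.22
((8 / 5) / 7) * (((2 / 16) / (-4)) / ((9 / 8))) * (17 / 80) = -17 / 12600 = -0.00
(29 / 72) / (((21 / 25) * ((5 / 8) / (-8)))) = -1160 / 189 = -6.14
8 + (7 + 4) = 19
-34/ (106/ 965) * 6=-98430/ 53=-1857.17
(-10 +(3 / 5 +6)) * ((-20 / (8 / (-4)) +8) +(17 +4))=-663 / 5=-132.60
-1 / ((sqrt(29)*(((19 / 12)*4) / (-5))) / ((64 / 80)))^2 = -144 / 10469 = -0.01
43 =43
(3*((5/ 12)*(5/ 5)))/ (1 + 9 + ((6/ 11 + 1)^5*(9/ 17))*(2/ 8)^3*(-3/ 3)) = 12884080/ 102320951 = 0.13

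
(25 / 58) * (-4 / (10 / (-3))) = 15 / 29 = 0.52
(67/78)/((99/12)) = 134/1287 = 0.10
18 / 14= 9 / 7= 1.29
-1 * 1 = -1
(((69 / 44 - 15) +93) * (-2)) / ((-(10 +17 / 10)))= 1945 / 143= 13.60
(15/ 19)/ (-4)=-15/ 76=-0.20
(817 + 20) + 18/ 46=837.39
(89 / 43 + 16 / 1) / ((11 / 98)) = 76146 / 473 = 160.99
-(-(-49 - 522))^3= -186169411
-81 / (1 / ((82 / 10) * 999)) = -3317679 / 5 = -663535.80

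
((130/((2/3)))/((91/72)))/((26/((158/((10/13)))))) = 8532/7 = 1218.86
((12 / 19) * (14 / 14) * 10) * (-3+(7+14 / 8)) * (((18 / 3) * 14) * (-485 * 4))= -112442400 / 19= -5918021.05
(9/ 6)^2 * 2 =9/ 2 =4.50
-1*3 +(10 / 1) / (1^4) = 7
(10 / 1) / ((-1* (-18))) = 5 / 9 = 0.56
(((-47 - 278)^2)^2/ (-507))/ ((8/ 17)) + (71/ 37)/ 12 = -41523827983/ 888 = -46761067.55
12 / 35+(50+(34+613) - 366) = 331.34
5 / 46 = 0.11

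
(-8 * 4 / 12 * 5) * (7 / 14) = -20 / 3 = -6.67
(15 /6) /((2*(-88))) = -5 /352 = -0.01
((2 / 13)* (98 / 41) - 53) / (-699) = 0.08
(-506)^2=256036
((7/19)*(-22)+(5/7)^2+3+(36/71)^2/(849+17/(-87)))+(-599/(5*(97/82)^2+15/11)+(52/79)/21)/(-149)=-819327003157452045866/199150888811088820305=-4.11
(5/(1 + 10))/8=5/88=0.06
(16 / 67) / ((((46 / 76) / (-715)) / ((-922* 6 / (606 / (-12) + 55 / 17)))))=-81765615360 / 2476387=-33018.11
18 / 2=9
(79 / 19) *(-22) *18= -31284 / 19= -1646.53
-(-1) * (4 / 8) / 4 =1 / 8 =0.12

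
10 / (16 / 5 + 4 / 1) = 25 / 18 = 1.39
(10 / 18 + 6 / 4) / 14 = 37 / 252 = 0.15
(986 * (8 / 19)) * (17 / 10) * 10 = 134096 / 19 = 7057.68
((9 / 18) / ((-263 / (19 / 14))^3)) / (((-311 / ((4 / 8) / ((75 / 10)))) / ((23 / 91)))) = 157757 / 42381311172149040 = 0.00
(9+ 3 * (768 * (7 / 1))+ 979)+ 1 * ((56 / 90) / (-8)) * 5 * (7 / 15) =4621271 / 270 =17115.82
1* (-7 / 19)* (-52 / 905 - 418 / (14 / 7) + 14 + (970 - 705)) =-443086 / 17195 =-25.77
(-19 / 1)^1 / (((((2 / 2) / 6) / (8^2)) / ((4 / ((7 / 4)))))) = -116736 / 7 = -16676.57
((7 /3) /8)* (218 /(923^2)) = 763 /10223148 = 0.00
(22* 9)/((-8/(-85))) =8415/4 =2103.75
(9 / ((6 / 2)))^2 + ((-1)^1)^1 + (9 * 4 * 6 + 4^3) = 288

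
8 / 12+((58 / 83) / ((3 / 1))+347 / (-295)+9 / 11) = 437542 / 808005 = 0.54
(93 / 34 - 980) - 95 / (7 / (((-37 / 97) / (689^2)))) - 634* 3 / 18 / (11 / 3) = -121286811148115 / 120553499066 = -1006.08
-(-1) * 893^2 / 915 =797449 / 915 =871.53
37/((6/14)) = 259/3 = 86.33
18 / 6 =3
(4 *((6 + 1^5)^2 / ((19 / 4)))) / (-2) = -392 / 19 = -20.63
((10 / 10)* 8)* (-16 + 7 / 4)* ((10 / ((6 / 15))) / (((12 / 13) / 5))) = -30875 / 2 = -15437.50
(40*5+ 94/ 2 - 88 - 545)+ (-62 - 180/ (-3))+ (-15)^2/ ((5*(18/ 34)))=-303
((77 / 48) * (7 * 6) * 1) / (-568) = -539 / 4544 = -0.12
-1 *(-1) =1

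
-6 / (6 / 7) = -7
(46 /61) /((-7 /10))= -460 /427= -1.08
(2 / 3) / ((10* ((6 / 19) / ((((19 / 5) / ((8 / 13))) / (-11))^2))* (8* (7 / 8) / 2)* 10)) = 1159171 / 609840000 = 0.00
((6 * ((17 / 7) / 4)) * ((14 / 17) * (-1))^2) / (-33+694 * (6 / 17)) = 14 / 1201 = 0.01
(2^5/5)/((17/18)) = 576/85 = 6.78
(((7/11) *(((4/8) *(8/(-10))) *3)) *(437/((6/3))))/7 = -1311/55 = -23.84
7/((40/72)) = 63/5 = 12.60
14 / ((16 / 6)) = 21 / 4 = 5.25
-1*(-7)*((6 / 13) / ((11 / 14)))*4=2352 / 143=16.45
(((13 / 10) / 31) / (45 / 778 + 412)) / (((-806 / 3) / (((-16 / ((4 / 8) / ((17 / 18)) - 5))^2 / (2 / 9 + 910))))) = -3035367 / 569427359237120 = -0.00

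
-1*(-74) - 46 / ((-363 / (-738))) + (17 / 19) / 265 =-11890613 / 609235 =-19.52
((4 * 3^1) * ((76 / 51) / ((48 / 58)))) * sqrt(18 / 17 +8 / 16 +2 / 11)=551 * sqrt(243474) / 9537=28.51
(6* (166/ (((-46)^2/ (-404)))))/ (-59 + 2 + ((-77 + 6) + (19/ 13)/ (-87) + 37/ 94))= 10694763144/ 7177541299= 1.49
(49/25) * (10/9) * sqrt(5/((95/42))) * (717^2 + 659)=2655016 * sqrt(798)/45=1666694.78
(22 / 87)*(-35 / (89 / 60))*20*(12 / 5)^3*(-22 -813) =3555256320 / 2581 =1377472.42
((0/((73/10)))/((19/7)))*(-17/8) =0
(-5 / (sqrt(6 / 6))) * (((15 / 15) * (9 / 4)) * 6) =-135 / 2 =-67.50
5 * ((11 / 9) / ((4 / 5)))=275 / 36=7.64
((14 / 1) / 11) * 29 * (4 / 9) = 1624 / 99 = 16.40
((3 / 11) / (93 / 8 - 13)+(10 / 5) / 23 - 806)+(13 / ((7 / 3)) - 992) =-34920471 / 19481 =-1792.54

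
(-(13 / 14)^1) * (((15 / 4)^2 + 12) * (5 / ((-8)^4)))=-27105 / 917504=-0.03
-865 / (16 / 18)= -973.12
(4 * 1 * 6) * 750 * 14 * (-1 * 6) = -1512000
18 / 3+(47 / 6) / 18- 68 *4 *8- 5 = -234853 / 108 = -2174.56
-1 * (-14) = 14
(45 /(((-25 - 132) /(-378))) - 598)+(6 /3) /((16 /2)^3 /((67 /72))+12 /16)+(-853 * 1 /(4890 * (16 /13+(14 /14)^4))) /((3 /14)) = -805456331069509 /1643730274845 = -490.02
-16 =-16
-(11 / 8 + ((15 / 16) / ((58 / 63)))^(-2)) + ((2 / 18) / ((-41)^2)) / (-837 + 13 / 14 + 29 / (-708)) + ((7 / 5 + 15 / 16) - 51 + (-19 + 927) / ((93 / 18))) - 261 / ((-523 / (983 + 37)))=1022677891417563123147529 / 1613654866692197859600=633.76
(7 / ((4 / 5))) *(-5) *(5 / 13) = -875 / 52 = -16.83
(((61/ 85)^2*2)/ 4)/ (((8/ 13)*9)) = 48373/ 1040400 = 0.05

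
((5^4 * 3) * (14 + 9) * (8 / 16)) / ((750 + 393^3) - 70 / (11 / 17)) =474375 / 1335380174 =0.00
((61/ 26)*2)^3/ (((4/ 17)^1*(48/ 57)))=521.41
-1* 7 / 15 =-7 / 15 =-0.47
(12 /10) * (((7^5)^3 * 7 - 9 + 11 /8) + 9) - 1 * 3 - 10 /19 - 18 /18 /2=15154216339737153 /380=39879516683518.82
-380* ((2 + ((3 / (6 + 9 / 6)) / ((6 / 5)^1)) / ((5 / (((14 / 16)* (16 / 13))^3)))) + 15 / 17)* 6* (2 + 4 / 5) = -3535550704 / 186745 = -18932.51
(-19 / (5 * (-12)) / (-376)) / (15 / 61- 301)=0.00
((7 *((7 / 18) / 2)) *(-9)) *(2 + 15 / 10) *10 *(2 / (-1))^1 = 1715 / 2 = 857.50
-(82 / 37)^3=-551368 / 50653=-10.89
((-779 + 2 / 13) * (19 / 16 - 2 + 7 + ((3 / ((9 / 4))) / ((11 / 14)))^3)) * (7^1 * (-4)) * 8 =33429999750 / 17303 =1932034.89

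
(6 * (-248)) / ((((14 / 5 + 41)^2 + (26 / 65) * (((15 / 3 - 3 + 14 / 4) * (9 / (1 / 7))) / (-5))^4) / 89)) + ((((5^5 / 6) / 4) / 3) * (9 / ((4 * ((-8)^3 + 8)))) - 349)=-349.21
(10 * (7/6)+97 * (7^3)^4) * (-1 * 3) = -4027814575526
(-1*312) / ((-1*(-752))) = -39 / 94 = -0.41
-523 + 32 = -491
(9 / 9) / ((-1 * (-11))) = 1 / 11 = 0.09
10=10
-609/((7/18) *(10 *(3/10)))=-522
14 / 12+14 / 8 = 35 / 12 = 2.92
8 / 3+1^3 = 11 / 3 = 3.67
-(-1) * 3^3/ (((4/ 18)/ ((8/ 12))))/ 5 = 81/ 5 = 16.20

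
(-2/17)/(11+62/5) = -10/1989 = -0.01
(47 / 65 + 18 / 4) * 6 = 2037 / 65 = 31.34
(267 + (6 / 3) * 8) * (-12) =-3396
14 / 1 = 14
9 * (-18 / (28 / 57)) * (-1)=4617 / 14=329.79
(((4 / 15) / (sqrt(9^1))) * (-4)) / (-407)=16 / 18315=0.00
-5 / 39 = -0.13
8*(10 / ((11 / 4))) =320 / 11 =29.09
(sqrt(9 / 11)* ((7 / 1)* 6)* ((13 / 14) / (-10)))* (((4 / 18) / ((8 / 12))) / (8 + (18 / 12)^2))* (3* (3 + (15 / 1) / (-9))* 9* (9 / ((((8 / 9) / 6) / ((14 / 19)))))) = -2388204* sqrt(11) / 42845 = -184.87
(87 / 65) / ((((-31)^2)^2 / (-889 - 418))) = -113709 / 60028865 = -0.00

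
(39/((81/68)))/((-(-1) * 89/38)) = 33592/2403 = 13.98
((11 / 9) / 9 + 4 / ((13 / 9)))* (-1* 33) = -33649 / 351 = -95.87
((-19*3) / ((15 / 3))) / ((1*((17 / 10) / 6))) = -684 / 17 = -40.24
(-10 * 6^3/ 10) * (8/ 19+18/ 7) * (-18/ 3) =515808/ 133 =3878.26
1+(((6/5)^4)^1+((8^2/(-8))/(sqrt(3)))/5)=1921/625 - 8 * sqrt(3)/15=2.15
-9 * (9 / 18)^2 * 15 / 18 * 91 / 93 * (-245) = 111475 / 248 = 449.50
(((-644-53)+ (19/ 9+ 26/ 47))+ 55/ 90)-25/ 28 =-8227049/ 11844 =-694.62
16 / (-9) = -16 / 9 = -1.78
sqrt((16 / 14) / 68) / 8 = sqrt(238) / 952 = 0.02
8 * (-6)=-48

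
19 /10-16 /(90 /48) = -199 /30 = -6.63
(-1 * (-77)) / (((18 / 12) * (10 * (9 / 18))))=154 / 15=10.27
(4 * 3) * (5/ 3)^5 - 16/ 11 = 136204/ 891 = 152.87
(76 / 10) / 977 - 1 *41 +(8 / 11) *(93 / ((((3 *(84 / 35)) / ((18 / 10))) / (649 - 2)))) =585667953 / 53735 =10899.19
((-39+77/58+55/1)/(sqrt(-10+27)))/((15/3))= 201 * sqrt(17)/986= 0.84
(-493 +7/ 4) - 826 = -5269/ 4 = -1317.25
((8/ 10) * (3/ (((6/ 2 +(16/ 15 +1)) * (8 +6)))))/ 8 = 9/ 2128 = 0.00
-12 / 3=-4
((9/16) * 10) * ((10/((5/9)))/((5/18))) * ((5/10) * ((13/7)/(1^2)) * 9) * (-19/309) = -540189/2884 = -187.31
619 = 619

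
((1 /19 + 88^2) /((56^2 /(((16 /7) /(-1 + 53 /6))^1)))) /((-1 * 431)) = -441411 /264029738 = -0.00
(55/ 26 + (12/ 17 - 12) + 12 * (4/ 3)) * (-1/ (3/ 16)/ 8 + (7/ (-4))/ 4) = -53265/ 7072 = -7.53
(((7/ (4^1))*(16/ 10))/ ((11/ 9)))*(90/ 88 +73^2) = 14774823/ 1210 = 12210.60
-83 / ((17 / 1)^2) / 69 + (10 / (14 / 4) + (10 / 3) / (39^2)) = 2.86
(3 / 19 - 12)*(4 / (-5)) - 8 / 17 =2908 / 323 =9.00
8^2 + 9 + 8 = 81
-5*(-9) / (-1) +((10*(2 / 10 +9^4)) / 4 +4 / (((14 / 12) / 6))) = 114650 / 7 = 16378.57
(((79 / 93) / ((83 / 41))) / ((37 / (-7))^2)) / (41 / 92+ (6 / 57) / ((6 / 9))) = 277426828 / 11148513105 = 0.02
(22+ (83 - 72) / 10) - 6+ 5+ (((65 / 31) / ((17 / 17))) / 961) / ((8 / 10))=13169247 / 595820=22.10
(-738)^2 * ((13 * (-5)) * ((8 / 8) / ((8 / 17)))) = -150457905 / 2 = -75228952.50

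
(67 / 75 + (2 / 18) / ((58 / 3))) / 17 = 3911 / 73950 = 0.05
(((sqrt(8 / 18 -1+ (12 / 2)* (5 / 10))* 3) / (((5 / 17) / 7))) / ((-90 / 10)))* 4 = -476* sqrt(22) / 45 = -49.61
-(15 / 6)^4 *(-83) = 51875 / 16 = 3242.19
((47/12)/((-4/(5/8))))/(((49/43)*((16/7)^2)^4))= -1188843145/1649267441664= -0.00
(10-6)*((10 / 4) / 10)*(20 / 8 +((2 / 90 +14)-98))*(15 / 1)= -7333 / 6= -1222.17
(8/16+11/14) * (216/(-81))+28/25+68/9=8264/1575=5.25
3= 3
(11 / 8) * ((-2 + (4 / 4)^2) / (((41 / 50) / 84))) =-140.85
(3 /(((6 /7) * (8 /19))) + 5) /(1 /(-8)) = -213 /2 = -106.50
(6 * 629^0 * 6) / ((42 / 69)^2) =4761 / 49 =97.16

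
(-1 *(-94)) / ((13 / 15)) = 1410 / 13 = 108.46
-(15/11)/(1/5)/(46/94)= -3525/253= -13.93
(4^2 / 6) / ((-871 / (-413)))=3304 / 2613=1.26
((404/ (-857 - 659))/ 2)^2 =10201/ 574564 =0.02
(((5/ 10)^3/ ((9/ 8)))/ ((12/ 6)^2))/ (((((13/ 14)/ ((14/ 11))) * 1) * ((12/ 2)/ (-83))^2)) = 337561/ 46332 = 7.29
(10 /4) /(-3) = -0.83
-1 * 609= -609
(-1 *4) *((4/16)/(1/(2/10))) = -1/5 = -0.20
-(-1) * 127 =127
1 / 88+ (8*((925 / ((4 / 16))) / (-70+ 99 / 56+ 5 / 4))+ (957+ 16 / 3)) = 46851719 / 90024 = 520.44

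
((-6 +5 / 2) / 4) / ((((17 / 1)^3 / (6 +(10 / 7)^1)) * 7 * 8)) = -13 / 550256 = -0.00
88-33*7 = -143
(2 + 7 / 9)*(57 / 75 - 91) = -752 / 3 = -250.67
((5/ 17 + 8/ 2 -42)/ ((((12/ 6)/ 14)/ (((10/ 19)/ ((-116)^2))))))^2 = 503329225/ 4722554844736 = 0.00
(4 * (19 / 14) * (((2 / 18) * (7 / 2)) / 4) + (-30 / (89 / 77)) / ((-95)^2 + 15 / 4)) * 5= 60737825 / 23142492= 2.62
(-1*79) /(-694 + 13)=79 /681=0.12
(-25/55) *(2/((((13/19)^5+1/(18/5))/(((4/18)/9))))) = -99043960/1887313131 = -0.05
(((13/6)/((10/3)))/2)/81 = 13/3240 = 0.00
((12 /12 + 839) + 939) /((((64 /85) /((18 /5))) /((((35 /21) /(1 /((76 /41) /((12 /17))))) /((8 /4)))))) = 48842445 /2624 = 18613.74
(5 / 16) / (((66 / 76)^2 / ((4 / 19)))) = 95 / 1089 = 0.09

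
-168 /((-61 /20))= 3360 /61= 55.08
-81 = -81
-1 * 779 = -779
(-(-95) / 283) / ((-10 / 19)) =-361 / 566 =-0.64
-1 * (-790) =790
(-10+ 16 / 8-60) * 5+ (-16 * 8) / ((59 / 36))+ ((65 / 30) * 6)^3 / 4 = 30951 / 236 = 131.15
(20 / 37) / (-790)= -0.00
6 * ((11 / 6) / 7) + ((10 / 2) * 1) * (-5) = -164 / 7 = -23.43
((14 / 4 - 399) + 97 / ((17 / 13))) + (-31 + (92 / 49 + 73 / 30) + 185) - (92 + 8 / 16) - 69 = -8109571 / 24990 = -324.51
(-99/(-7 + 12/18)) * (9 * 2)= 5346/19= 281.37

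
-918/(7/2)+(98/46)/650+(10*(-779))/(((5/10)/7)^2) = -159811253857/104650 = -1527102.28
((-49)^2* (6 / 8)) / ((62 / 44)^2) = 871563 / 961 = 906.93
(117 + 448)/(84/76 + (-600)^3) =-10735/4103999979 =-0.00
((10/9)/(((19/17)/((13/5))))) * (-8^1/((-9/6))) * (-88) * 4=-2489344/513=-4852.52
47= 47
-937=-937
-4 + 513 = 509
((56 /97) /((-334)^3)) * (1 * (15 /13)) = -105 /5873060843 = -0.00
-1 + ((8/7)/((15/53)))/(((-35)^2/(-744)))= -148027/42875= -3.45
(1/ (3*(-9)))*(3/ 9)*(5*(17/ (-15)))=17/ 243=0.07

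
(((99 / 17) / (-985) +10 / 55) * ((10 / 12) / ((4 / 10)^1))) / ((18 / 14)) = 1134035 / 3978612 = 0.29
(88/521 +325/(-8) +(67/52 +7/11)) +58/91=-158099743/4172168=-37.89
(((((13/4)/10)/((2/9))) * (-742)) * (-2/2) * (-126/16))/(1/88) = -752026.28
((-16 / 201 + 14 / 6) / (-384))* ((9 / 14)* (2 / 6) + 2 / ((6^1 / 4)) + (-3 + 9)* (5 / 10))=-28841 / 1080576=-0.03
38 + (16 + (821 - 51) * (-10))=-7646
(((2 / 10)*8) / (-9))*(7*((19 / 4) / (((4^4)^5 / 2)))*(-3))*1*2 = 133 / 2061584302080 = 0.00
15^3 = 3375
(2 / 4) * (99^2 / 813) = 3267 / 542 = 6.03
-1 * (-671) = 671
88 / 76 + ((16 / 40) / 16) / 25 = 22019 / 19000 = 1.16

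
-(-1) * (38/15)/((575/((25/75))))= 38/25875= 0.00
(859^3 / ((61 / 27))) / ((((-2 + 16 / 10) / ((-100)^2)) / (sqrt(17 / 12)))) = -71306975137500 * sqrt(51) / 61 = -8348092777054.77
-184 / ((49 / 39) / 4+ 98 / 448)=-229632 / 665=-345.31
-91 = -91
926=926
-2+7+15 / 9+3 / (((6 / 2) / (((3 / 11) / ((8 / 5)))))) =1805 / 264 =6.84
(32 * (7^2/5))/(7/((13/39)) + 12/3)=1568/125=12.54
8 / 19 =0.42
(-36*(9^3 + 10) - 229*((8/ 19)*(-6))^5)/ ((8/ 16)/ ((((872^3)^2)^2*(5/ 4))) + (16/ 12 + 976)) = -10907106419708709491386908257971767044084858880/ 3508082503442518311640654120081983886041635017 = -3.11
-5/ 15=-1/ 3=-0.33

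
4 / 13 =0.31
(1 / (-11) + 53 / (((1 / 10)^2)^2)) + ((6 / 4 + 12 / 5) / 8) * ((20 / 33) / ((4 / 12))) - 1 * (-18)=23320827 / 44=530018.80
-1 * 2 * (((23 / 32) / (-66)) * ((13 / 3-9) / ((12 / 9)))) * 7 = -0.53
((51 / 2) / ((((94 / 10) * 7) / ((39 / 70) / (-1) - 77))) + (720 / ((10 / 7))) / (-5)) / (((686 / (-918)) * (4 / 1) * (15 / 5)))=922168179 / 63194320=14.59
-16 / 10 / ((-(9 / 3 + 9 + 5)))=0.09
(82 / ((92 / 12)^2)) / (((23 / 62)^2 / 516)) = 1463825952 / 279841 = 5230.92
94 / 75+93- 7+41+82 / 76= 368597 / 2850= 129.33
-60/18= -10/3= -3.33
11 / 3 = 3.67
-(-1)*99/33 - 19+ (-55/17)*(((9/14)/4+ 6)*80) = -191654/119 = -1610.54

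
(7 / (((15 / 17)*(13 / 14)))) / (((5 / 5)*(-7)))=-238 / 195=-1.22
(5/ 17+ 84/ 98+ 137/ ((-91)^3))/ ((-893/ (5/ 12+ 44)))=-151147853/ 2639991081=-0.06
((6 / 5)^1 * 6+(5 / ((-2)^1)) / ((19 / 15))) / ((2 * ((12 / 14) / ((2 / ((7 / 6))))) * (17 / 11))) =10923 / 3230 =3.38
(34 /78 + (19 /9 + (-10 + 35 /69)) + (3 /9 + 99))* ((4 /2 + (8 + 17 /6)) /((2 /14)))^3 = 38930826465685 /581256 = 66977074.59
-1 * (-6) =6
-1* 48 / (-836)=12 / 209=0.06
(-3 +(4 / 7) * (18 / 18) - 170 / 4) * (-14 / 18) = 629 / 18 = 34.94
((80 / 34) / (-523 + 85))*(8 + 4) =-80 / 1241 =-0.06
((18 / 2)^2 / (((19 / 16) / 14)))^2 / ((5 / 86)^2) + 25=2434798453081 / 9025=269783762.11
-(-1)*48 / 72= 2 / 3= 0.67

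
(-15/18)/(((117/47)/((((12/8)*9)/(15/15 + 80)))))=-235/4212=-0.06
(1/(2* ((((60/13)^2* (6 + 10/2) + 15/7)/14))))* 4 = 33124/279735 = 0.12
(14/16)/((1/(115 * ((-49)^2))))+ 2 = 1932821/8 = 241602.62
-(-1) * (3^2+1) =10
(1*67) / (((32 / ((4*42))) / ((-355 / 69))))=-1809.73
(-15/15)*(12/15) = -4/5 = -0.80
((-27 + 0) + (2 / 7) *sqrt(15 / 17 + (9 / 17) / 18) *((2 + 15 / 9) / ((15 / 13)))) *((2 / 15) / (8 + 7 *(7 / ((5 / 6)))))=-9 / 167 + 143 *sqrt(1054) / 2682855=-0.05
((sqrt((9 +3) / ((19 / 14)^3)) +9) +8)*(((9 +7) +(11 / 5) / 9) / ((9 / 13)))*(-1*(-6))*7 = 3725176*sqrt(798) / 48735 +2261714 / 135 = 18912.71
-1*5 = -5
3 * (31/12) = 31/4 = 7.75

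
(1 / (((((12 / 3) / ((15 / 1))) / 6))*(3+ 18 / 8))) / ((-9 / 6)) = -20 / 7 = -2.86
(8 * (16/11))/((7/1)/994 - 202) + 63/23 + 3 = 5.68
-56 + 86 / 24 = -629 / 12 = -52.42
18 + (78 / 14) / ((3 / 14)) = 44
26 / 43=0.60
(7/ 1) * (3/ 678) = 7/ 226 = 0.03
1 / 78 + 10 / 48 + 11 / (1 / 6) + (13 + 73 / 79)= 658473 / 8216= 80.15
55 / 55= 1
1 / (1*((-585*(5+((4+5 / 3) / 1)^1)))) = -1 / 6240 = -0.00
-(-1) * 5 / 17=5 / 17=0.29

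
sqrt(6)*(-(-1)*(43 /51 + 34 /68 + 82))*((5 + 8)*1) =110513*sqrt(6) /102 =2653.93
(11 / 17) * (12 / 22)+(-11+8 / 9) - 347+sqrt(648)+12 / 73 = -3982796 / 11169+18 * sqrt(2) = -331.14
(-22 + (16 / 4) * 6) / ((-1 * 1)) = -2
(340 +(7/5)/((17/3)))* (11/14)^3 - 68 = 22633531/233240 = 97.04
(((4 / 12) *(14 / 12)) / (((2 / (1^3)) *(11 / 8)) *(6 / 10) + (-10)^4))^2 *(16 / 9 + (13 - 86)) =-3140900 / 29169623593881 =-0.00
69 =69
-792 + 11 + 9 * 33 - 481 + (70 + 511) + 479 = 95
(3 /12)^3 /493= 1 /31552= 0.00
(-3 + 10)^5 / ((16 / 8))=16807 / 2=8403.50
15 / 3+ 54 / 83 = 5.65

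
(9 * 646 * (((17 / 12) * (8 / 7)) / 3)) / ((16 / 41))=8040.39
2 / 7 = 0.29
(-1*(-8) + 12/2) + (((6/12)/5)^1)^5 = 1400001/100000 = 14.00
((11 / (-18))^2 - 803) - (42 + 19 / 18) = -274001 / 324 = -845.68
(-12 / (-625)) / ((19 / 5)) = 12 / 2375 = 0.01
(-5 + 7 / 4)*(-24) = 78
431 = 431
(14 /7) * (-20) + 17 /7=-37.57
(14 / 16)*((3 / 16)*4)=21 / 32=0.66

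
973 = 973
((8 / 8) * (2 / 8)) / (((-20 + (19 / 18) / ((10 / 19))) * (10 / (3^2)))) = -0.01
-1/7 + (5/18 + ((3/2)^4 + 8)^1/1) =13303/1008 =13.20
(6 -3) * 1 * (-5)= -15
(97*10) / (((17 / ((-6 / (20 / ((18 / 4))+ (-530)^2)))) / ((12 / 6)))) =-5238 / 2148919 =-0.00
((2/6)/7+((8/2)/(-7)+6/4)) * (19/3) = 779/126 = 6.18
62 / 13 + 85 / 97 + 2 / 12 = 43975 / 7566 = 5.81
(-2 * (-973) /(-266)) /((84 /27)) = -2.35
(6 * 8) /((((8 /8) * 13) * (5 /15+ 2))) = 144 /91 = 1.58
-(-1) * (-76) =-76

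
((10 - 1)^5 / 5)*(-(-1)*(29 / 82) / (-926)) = -1712421 / 379660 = -4.51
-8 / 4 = -2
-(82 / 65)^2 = -6724 / 4225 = -1.59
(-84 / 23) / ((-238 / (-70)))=-420 / 391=-1.07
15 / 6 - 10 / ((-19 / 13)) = 355 / 38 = 9.34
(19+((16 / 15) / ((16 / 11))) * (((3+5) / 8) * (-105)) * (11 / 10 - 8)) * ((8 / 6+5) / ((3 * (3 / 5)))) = 104557 / 54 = 1936.24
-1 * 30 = -30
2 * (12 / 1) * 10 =240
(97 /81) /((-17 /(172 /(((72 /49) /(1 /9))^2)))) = -10014571 /144551952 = -0.07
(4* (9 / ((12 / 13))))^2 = 1521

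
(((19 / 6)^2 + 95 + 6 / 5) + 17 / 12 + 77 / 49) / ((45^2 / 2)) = 68806 / 637875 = 0.11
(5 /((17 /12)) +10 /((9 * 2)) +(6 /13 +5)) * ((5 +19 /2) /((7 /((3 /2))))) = 137663 /4641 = 29.66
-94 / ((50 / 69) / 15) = -1945.80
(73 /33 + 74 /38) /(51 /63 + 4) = 18256 /21109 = 0.86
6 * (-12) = -72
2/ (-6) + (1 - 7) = -19/ 3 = -6.33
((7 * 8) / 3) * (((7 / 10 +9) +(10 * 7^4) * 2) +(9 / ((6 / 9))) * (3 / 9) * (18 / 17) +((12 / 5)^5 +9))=47722065188 / 53125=898297.70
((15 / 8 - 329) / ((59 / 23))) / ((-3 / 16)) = 120382 / 177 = 680.12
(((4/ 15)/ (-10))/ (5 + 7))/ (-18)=1/ 8100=0.00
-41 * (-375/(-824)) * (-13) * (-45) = -8994375/824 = -10915.50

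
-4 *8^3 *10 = -20480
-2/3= -0.67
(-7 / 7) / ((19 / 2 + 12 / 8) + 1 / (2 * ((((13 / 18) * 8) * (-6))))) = -208 / 2285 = -0.09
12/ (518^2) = 3/ 67081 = 0.00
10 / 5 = 2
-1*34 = -34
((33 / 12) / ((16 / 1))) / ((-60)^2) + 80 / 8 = 2304011 / 230400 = 10.00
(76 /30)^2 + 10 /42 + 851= 857.66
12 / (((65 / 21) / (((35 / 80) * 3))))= 1323 / 260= 5.09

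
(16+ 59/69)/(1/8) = 134.84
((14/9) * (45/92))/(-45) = -0.02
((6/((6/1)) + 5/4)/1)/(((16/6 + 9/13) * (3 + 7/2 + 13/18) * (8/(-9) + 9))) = 2187/191260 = 0.01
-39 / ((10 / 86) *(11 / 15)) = -5031 / 11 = -457.36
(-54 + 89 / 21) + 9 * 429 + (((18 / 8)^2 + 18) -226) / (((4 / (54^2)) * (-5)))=56111203 / 1680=33399.53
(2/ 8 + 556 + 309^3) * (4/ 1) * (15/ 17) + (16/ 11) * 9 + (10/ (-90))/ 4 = 701019529481/ 6732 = 104132431.59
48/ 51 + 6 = 118/ 17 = 6.94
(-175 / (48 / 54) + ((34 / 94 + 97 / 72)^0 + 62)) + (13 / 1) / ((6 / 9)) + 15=-795 / 8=-99.38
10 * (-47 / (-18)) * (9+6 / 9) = 6815 / 27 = 252.41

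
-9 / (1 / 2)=-18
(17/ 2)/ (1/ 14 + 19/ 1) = 119/ 267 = 0.45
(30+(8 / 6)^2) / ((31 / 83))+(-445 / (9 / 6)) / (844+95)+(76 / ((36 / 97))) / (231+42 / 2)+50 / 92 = 43590714101 / 506147292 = 86.12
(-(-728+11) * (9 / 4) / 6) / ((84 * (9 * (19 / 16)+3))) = 239 / 1022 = 0.23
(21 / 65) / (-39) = -7 / 845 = -0.01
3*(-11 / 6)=-11 / 2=-5.50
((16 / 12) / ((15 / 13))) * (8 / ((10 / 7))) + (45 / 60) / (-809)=4710941 / 728100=6.47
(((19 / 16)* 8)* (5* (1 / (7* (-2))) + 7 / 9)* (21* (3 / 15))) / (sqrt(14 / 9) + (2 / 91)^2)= -25016901 / 4800246550 + 69054985727* sqrt(14) / 19200986200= 13.45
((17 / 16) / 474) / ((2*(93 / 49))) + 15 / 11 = 21168523 / 15516864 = 1.36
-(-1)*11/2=11/2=5.50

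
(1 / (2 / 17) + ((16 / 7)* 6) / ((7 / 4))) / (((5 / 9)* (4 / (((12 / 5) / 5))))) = 43227 / 12250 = 3.53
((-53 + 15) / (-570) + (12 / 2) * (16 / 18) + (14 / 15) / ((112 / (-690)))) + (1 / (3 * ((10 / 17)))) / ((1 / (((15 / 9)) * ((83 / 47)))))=11149 / 8460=1.32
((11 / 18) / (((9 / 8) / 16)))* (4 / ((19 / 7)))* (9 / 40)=2464 / 855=2.88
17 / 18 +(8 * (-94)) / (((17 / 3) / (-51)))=121841 / 18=6768.94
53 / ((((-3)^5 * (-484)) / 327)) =5777 / 39204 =0.15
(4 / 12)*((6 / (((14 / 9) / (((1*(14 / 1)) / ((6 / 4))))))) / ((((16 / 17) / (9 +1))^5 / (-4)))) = -13311159375 / 2048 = -6499589.54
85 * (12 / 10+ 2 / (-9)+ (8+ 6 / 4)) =16031 / 18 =890.61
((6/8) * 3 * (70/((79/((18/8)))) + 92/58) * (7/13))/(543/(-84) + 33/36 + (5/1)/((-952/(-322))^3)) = -852942746376/1052942016919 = -0.81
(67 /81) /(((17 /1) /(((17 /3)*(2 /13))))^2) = 268 /123201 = 0.00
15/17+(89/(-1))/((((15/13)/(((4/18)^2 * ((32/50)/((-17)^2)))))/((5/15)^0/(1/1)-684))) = 58320409/8778375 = 6.64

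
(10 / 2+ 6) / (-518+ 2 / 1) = -11 / 516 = -0.02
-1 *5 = -5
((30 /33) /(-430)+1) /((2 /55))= 1180 /43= 27.44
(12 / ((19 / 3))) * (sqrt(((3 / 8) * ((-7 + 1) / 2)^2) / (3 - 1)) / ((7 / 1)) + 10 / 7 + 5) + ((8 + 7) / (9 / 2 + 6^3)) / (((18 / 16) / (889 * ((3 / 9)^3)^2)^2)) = 27 * sqrt(3) / 133 + 23416841900 / 1908404631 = 12.62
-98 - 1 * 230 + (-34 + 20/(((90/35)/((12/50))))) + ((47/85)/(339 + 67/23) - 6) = -734211253/2005320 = -366.13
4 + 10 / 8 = 5.25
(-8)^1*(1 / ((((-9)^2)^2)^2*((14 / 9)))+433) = -115977432316 / 33480783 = -3464.00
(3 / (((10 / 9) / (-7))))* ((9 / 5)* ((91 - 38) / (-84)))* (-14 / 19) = -30051 / 1900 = -15.82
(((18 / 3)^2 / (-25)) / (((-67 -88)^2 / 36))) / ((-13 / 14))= 18144 / 7808125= 0.00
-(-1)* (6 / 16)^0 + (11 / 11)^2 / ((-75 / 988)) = -913 / 75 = -12.17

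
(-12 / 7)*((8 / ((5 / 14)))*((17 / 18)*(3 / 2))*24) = -6528 / 5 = -1305.60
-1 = -1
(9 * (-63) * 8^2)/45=-4032/5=-806.40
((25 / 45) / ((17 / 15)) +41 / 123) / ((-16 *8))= -7 / 1088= -0.01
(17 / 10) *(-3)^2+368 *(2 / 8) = 1073 / 10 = 107.30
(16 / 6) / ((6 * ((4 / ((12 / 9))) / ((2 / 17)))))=8 / 459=0.02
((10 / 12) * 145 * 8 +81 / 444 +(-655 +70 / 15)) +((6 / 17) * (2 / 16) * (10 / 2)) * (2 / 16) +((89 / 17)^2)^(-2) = 1199269837368937 / 3788627480544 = 316.54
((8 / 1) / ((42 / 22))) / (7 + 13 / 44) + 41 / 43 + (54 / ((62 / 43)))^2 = 391138029620 / 278558343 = 1404.15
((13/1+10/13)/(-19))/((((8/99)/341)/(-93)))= 561986073/1976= 284405.91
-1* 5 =-5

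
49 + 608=657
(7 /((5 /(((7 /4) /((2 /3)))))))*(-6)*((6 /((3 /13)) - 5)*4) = -9261 /5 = -1852.20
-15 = -15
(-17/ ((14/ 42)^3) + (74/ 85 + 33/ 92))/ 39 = -3579767/ 304980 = -11.74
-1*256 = -256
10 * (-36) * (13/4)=-1170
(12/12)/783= 1/783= 0.00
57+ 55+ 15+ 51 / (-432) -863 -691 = -205505 / 144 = -1427.12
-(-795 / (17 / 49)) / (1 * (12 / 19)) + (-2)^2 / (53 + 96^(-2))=120510201787 / 33214532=3628.24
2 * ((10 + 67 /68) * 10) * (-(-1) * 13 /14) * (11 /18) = 59345 /476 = 124.67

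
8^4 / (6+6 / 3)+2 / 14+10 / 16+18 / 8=28841 / 56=515.02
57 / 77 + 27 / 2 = 2193 / 154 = 14.24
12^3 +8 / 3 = 5192 / 3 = 1730.67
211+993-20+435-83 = 1536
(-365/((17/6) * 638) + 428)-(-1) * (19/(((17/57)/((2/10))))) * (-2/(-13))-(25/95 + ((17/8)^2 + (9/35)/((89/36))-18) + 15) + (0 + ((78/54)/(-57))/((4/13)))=3084410204100847/7210051168320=427.79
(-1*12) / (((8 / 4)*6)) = -1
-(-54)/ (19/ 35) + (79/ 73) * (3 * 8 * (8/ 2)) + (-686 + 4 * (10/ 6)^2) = -5886044/ 12483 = -471.52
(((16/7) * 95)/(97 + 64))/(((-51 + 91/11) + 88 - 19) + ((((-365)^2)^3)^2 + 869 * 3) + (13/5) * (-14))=83600/346577990273852218318757125405107781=0.00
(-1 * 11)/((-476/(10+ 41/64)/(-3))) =-22473/30464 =-0.74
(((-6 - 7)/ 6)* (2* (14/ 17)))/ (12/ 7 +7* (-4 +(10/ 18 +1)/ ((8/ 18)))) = 2548/ 1275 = 2.00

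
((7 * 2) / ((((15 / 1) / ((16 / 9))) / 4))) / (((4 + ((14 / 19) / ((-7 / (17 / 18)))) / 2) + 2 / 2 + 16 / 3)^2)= 3881472 / 61846445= 0.06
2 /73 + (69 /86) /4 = 5725 /25112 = 0.23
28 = 28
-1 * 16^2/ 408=-32/ 51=-0.63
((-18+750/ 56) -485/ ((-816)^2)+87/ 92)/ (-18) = 392600197/ 1929650688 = 0.20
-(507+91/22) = -11245/22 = -511.14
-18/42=-3/7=-0.43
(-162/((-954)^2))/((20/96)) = -0.00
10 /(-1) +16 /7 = -54 /7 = -7.71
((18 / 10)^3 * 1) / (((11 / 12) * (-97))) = -8748 / 133375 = -0.07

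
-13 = -13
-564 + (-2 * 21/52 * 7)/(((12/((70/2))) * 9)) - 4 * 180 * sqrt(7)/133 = -529619/936 - 720 * sqrt(7)/133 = -580.16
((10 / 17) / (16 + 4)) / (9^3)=1 / 24786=0.00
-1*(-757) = 757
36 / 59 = 0.61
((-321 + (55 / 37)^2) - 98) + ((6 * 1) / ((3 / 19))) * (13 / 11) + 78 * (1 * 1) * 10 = 6145860 / 15059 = 408.12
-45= -45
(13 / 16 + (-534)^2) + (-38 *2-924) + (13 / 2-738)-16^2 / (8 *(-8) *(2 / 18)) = 4535381 / 16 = 283461.31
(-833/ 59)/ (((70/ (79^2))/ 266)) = -98776307/ 295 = -334834.94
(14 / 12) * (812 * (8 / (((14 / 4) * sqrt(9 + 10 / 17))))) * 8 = 5594.30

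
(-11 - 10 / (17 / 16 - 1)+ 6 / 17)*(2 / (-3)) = 1934 / 17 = 113.76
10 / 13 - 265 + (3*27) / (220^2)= -166252947 / 629200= -264.23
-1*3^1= -3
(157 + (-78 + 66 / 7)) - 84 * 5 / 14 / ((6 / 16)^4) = -270007 / 189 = -1428.61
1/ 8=0.12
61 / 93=0.66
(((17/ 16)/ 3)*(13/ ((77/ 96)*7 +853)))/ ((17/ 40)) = 1040/ 82427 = 0.01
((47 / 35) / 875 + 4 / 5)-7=-189828 / 30625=-6.20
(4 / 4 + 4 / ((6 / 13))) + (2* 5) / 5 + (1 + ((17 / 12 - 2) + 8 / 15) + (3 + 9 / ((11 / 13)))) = 17327 / 660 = 26.25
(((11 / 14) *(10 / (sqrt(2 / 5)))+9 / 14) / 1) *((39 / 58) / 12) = 117 / 3248+715 *sqrt(10) / 3248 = 0.73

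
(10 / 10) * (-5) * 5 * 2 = -50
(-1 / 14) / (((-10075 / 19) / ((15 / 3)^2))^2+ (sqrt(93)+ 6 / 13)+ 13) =-5102445478 / 33084570420349+ 22024249*sqrt(93) / 66169140840698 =-0.00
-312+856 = 544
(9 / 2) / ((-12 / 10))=-15 / 4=-3.75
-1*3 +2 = -1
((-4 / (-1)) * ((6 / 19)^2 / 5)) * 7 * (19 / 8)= 126 / 95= 1.33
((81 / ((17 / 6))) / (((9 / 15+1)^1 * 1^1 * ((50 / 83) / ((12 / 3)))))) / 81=249 / 170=1.46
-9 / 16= -0.56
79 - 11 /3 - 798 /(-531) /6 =40135 /531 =75.58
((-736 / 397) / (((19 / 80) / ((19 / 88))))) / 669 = -7360 / 2921523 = -0.00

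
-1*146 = -146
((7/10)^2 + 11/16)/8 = 471/3200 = 0.15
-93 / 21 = -31 / 7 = -4.43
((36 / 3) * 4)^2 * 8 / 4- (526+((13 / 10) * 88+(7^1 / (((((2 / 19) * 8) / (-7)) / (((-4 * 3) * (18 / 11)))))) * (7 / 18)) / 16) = 4047.08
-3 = -3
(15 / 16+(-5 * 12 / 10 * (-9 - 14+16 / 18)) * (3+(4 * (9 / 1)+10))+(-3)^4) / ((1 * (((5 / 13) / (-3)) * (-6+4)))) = 821509 / 32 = 25672.16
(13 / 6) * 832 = 5408 / 3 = 1802.67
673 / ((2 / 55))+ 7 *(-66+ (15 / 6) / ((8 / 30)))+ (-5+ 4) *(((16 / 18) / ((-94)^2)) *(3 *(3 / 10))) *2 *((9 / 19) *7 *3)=30405678071 / 1678840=18111.12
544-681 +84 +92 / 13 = -597 / 13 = -45.92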